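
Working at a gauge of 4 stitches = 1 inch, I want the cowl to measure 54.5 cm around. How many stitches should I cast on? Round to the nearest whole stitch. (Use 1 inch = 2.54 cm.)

54.5 cm = 21.46 in.
4 stitches / 1 in = 4 stitches per inch.
21.46 × 4 = 85.83 stitches.
Round to nearest → 86.

86 stitches.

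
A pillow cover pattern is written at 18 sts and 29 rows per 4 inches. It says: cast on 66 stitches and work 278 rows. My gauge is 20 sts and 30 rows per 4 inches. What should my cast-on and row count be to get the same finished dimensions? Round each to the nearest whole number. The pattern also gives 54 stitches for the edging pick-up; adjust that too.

Cast on 73 stitches; work 288 rows; edging pick-up 60 stitches.

Stitches: 66 × 20/18 = 73.33 → 73.
Rows: 278 × 30/29 = 287.59 → 288.
edging pick-up: 54 × 20/18 = 60.00 → 60.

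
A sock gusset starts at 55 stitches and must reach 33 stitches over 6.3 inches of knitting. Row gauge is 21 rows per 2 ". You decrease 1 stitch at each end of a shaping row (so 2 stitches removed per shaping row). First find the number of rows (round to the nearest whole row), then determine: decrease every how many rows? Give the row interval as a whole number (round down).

Rows = 6.3 × 10.5 = 66.1 → 66 rows.
Stitches to remove: 22 → 11 shaping rows (at 2 st each).
66 / 11 = 6.00 → every 6 rows.

Decrease every 6th row.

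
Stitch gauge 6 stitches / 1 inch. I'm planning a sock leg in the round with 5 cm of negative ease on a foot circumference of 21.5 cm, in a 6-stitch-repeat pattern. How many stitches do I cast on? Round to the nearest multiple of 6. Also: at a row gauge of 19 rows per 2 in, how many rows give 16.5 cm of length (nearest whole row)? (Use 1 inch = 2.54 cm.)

Finished = 21.5 − 5 = 16.5 cm.
16.5 cm × 1/2.54 = 6.50 inches.
6/1 = 6 sts per in; 6.50 × 6 = 38.98 sts.
Nearest multiple of 6 → 36.
16.5 cm = 6.50 inches; × 9.5 = 61.71 → 62 rows.

Cast on 36 stitches; work 62 rows.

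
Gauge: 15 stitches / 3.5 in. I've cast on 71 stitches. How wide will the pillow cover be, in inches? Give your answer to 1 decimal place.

16.6 inches.

15 stitches / 3.5 inch = 4.286 stitches per inch.
71 / 4.286 = 16.57 inches.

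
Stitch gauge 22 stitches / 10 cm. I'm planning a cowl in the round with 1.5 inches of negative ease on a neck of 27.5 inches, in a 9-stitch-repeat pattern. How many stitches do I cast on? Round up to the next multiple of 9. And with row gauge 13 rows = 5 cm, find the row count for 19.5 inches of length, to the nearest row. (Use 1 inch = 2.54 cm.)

Finished = 27.5 − 1.5 = 26 inches.
26 inches × 2.54 = 66.04 cm.
22/10 = 2.2 sts per cm; 66.04 × 2.2 = 145.29 sts.
Next multiple of 9 → 153.
19.5 inches = 49.53 cm; × 2.6 = 128.78 → 129 rows.

Cast on 153 stitches; work 129 rows.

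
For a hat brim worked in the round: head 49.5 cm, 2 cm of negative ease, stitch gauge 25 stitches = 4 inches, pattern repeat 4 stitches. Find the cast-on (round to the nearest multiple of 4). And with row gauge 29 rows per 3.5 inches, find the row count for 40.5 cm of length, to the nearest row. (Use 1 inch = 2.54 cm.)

Cast on 116 stitches; work 132 rows.

Finished = 49.5 − 2 = 47.5 cm.
47.5 cm × 1/2.54 = 18.70 inches.
25/4 = 6.25 sts per in; 18.70 × 6.25 = 116.88 sts.
Nearest multiple of 4 → 116.
40.5 cm = 15.94 inches; × 8.286 = 132.11 → 132 rows.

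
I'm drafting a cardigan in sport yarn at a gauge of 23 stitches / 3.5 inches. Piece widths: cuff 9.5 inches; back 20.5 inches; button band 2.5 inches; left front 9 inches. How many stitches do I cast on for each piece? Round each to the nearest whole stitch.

Rate = 23/3.5 = 6.571 sts per in.
cuff: 9.5 × 6.571 = 62.43 → 62.
back: 20.5 × 6.571 = 134.71 → 135.
button band: 2.5 × 6.571 = 16.43 → 16.
left front: 9 × 6.571 = 59.14 → 59.

cuff 62; back 135; button band 16; left front 59.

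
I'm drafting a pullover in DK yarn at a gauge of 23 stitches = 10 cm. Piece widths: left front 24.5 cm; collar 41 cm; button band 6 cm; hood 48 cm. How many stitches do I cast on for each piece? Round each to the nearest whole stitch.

left front 56; collar 94; button band 14; hood 110.

Rate = 23/10 = 2.3 sts per cm.
left front: 24.5 × 2.3 = 56.35 → 56.
collar: 41 × 2.3 = 94.30 → 94.
button band: 6 × 2.3 = 13.80 → 14.
hood: 48 × 2.3 = 110.40 → 110.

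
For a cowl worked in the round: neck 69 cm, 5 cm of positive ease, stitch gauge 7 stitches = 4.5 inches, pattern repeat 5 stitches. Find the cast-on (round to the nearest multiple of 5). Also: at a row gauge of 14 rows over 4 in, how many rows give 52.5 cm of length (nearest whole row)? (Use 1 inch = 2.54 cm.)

Finished = 69 + 5 = 74 cm.
74 cm × 1/2.54 = 29.13 inches.
7/4.5 = 1.556 sts per in; 29.13 × 1.556 = 45.32 sts.
Nearest multiple of 5 → 45.
52.5 cm = 20.67 inches; × 3.5 = 72.34 → 72 rows.

Cast on 45 stitches; work 72 rows.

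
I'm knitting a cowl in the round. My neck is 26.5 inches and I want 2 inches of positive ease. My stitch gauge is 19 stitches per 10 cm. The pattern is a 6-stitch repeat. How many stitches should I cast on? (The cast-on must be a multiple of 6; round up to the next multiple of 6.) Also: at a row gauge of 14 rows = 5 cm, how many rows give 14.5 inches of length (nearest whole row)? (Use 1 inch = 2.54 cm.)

Finished = 26.5 + 2 = 28.5 inches.
28.5 inches × 2.54 = 72.39 cm.
19/10 = 1.9 sts per cm; 72.39 × 1.9 = 137.54 sts.
Next multiple of 6 → 138.
14.5 inches = 36.83 cm; × 2.8 = 103.12 → 103 rows.

Cast on 138 stitches; work 103 rows.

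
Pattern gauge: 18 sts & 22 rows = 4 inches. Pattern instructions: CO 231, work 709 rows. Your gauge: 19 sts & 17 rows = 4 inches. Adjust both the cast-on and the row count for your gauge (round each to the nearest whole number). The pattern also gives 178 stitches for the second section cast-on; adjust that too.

Cast on 244 stitches; work 548 rows; second section cast-on 188 stitches.

Stitches: 231 × 19/18 = 243.83 → 244.
Rows: 709 × 17/22 = 547.86 → 548.
second section cast-on: 178 × 19/18 = 187.89 → 188.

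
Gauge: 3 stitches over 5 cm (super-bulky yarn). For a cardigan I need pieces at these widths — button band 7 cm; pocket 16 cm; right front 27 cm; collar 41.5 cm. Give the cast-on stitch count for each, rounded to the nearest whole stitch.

button band 4; pocket 10; right front 16; collar 25.

Rate = 3/5 = 0.6 sts per cm.
button band: 7 × 0.6 = 4.20 → 4.
pocket: 16 × 0.6 = 9.60 → 10.
right front: 27 × 0.6 = 16.20 → 16.
collar: 41.5 × 0.6 = 24.90 → 25.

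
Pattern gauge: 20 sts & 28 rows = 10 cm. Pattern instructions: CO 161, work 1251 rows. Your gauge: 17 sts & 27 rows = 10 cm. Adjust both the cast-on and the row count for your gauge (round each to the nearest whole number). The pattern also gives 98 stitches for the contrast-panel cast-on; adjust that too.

Cast on 137 stitches; work 1206 rows; contrast-panel cast-on 83 stitches.

Stitches: 161 × 17/20 = 136.85 → 137.
Rows: 1251 × 27/28 = 1206.32 → 1206.
contrast-panel cast-on: 98 × 17/20 = 83.30 → 83.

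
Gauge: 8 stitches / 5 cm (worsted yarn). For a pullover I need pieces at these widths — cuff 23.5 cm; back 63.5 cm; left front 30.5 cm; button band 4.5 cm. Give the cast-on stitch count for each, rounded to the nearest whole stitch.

Rate = 8/5 = 1.6 sts per cm.
cuff: 23.5 × 1.6 = 37.60 → 38.
back: 63.5 × 1.6 = 101.60 → 102.
left front: 30.5 × 1.6 = 48.80 → 49.
button band: 4.5 × 1.6 = 7.20 → 7.

cuff 38; back 102; left front 49; button band 7.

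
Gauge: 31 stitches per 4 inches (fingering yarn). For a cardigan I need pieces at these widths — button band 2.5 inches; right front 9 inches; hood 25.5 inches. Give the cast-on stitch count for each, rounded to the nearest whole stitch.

button band 19; right front 70; hood 198.

Rate = 31/4 = 7.75 sts per in.
button band: 2.5 × 7.75 = 19.38 → 19.
right front: 9 × 7.75 = 69.75 → 70.
hood: 25.5 × 7.75 = 197.62 → 198.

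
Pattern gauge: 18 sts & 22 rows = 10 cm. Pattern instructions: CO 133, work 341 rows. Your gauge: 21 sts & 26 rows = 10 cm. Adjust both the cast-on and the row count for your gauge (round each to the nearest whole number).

Stitches: 133 × 21/18 = 155.17 → 155.
Rows: 341 × 26/22 = 403.00 → 403.

Cast on 155 stitches; work 403 rows.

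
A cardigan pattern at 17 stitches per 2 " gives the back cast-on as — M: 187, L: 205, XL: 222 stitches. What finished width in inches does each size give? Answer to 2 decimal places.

17/2 = 8.5 sts per in.
M: 187 / 8.5 = 22.000 → 22.00 in.
L: 205 / 8.5 = 24.118 → 24.12 in.
XL: 222 / 8.5 = 26.118 → 26.12 in.

M 22.00 inches; L 24.12 inches; XL 26.12 inches.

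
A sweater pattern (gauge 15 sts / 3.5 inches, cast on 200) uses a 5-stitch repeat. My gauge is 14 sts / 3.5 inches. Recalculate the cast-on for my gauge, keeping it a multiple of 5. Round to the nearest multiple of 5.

200 × 14 / 15 = 186.67.
Nearest multiple of 5: 185.

CO 185 sts.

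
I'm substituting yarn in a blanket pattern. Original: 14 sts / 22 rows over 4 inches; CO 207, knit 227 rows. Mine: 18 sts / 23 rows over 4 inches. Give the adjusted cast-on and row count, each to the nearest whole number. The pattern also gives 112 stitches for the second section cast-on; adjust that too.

Cast on 266 stitches; work 237 rows; second section cast-on 144 stitches.

Stitches: 207 × 18/14 = 266.14 → 266.
Rows: 227 × 23/22 = 237.32 → 237.
second section cast-on: 112 × 18/14 = 144.00 → 144.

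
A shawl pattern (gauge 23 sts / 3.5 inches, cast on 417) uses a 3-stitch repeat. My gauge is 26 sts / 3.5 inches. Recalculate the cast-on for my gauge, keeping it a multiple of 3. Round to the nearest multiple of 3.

417 × 26 / 23 = 471.39.
Nearest multiple of 3: 471.

Cast on 471 stitches.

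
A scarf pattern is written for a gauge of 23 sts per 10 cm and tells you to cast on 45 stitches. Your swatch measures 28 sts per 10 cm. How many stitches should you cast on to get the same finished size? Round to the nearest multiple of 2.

Scale factor = 28 / 23 = 1.217.
45 × 28 / 23 = 54.78 sts.
→ 54 sts.

CO 54 sts.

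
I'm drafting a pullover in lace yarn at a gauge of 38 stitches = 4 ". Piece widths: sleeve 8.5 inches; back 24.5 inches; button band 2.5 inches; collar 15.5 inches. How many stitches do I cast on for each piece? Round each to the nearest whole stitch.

Rate = 38/4 = 9.5 sts per in.
sleeve: 8.5 × 9.5 = 80.75 → 81.
back: 24.5 × 9.5 = 232.75 → 233.
button band: 2.5 × 9.5 = 23.75 → 24.
collar: 15.5 × 9.5 = 147.25 → 147.

sleeve 81; back 233; button band 24; collar 147.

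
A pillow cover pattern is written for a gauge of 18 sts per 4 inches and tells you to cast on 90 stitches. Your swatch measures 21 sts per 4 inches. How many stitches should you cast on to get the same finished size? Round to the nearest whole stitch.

105 stitches.

Scale factor = 21 / 18 = 1.167.
90 × 21 / 18 = 105.00 sts.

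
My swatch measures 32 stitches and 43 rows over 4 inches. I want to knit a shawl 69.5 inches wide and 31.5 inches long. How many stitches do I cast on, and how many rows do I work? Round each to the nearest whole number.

Stitch gauge = 32/4 = 8 sts/in; 69.5 × 8 = 556.00 → 556 sts.
Row gauge = 43/4 = 10.75 rows/in; 31.5 × 10.75 = 338.62 → 339 rows.

Cast on 556 stitches and work 339 rows.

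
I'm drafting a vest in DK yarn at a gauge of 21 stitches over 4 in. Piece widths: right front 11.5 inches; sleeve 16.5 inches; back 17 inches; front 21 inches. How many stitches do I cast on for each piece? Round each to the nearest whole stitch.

Rate = 21/4 = 5.25 sts per in.
right front: 11.5 × 5.25 = 60.38 → 60.
sleeve: 16.5 × 5.25 = 86.62 → 87.
back: 17 × 5.25 = 89.25 → 89.
front: 21 × 5.25 = 110.25 → 110.

right front 60; sleeve 87; back 89; front 110.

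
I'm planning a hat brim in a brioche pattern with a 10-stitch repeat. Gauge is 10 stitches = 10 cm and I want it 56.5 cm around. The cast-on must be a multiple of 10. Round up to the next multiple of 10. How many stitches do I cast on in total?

10 / 10 = 1 sts per cm.
56.5 × 1 = 56.50 sts.
Next multiple of 10: 60.

CO 60 sts.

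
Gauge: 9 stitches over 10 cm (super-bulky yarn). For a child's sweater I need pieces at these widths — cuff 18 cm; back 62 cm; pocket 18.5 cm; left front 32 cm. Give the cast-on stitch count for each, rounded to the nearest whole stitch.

cuff 16; back 56; pocket 17; left front 29.

Rate = 9/10 = 0.9 sts per cm.
cuff: 18 × 0.9 = 16.20 → 16.
back: 62 × 0.9 = 55.80 → 56.
pocket: 18.5 × 0.9 = 16.65 → 17.
left front: 32 × 0.9 = 28.80 → 29.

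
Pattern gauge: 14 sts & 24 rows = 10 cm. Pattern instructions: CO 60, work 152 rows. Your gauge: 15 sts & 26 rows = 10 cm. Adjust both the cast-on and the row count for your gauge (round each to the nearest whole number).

Cast on 64 stitches; work 165 rows.

Stitches: 60 × 15/14 = 64.29 → 64.
Rows: 152 × 26/24 = 164.67 → 165.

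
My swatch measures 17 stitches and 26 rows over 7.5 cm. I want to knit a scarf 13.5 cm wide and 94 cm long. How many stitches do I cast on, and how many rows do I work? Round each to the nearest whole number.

Stitch gauge = 17/7.5 = 2.267 sts/cm; 13.5 × 2.267 = 30.60 → 31 sts.
Row gauge = 26/7.5 = 3.467 rows/cm; 94 × 3.467 = 325.87 → 326 rows.

Cast on 31 stitches and work 326 rows.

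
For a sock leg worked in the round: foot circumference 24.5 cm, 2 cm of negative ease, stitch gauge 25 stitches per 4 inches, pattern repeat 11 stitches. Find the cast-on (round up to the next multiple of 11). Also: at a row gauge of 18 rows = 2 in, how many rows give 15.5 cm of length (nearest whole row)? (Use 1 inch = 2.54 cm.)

Cast on 66 stitches; work 55 rows.

Finished = 24.5 − 2 = 22.5 cm.
22.5 cm × 1/2.54 = 8.86 inches.
25/4 = 6.25 sts per in; 8.86 × 6.25 = 55.36 sts.
Next multiple of 11 → 66.
15.5 cm = 6.10 inches; × 9 = 54.92 → 55 rows.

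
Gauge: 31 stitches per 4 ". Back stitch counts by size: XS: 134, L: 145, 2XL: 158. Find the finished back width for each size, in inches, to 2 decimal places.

XS 17.29 inches; L 18.71 inches; 2XL 20.39 inches.

31/4 = 7.75 sts per in.
XS: 134 / 7.75 = 17.290 → 17.29 in.
L: 145 / 7.75 = 18.710 → 18.71 in.
2XL: 158 / 7.75 = 20.387 → 20.39 in.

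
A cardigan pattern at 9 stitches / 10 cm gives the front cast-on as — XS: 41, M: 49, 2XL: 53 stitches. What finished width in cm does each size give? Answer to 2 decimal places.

9/10 = 0.9 sts per cm.
XS: 41 / 0.9 = 45.556 → 45.56 cm.
M: 49 / 0.9 = 54.444 → 54.44 cm.
2XL: 53 / 0.9 = 58.889 → 58.89 cm.

XS 45.56 cm; M 54.44 cm; 2XL 58.89 cm.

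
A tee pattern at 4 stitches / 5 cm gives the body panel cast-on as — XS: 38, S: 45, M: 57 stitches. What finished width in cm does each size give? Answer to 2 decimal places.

XS 47.50 cm; S 56.25 cm; M 71.25 cm.

4/5 = 0.8 sts per cm.
XS: 38 / 0.8 = 47.500 → 47.50 cm.
S: 45 / 0.8 = 56.250 → 56.25 cm.
M: 57 / 0.8 = 71.250 → 71.25 cm.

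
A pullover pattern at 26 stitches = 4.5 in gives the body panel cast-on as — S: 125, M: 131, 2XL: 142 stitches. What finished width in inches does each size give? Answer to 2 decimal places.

26/4.5 = 5.778 sts per in.
S: 125 / 5.778 = 21.635 → 21.63 in.
M: 131 / 5.778 = 22.673 → 22.67 in.
2XL: 142 / 5.778 = 24.577 → 24.58 in.

S 21.63 inches; M 22.67 inches; 2XL 24.58 inches.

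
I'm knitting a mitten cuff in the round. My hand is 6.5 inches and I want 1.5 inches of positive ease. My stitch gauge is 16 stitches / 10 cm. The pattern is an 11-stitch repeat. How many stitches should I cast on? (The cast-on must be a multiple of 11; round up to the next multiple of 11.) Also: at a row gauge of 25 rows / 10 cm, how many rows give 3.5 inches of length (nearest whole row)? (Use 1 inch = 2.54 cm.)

Finished = 6.5 + 1.5 = 8 inches.
8 inches × 2.54 = 20.32 cm.
16/10 = 1.6 sts per cm; 20.32 × 1.6 = 32.51 sts.
Next multiple of 11 → 33.
3.5 inches = 8.89 cm; × 2.5 = 22.23 → 22 rows.

Cast on 33 stitches; work 22 rows.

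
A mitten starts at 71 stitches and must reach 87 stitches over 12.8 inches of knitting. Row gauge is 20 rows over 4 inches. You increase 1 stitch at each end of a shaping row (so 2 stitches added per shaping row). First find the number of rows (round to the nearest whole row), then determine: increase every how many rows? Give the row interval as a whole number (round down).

Rows = 12.8 × 5 = 64.0 → 64 rows.
Stitches to add: 16 → 8 shaping rows (at 2 st each).
64 / 8 = 8.00 → every 8 rows.

Increase every 8th row.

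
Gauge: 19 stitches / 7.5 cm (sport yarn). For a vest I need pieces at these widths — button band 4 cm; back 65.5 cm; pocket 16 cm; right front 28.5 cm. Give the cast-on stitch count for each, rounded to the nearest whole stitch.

button band 10; back 166; pocket 41; right front 72.

Rate = 19/7.5 = 2.533 sts per cm.
button band: 4 × 2.533 = 10.13 → 10.
back: 65.5 × 2.533 = 165.93 → 166.
pocket: 16 × 2.533 = 40.53 → 41.
right front: 28.5 × 2.533 = 72.20 → 72.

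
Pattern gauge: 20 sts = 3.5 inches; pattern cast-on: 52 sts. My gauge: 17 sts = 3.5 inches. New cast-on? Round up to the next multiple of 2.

46 stitches.

Scale factor = 17 / 20 = 0.850.
52 × 17 / 20 = 44.20 sts.
→ 46 sts.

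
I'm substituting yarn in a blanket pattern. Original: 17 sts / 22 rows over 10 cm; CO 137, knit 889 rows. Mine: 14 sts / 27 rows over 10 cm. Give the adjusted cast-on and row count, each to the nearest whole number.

Cast on 113 stitches; work 1091 rows.

Stitches: 137 × 14/17 = 112.82 → 113.
Rows: 889 × 27/22 = 1091.05 → 1091.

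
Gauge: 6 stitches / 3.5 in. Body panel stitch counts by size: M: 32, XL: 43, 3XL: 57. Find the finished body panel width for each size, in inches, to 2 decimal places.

M 18.67 inches; XL 25.08 inches; 3XL 33.25 inches.

6/3.5 = 1.714 sts per in.
M: 32 / 1.714 = 18.667 → 18.67 in.
XL: 43 / 1.714 = 25.083 → 25.08 in.
3XL: 57 / 1.714 = 33.250 → 33.25 in.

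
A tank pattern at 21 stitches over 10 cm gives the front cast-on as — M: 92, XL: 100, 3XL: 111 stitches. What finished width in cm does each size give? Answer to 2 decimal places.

M 43.81 cm; XL 47.62 cm; 3XL 52.86 cm.

21/10 = 2.1 sts per cm.
M: 92 / 2.1 = 43.810 → 43.81 cm.
XL: 100 / 2.1 = 47.619 → 47.62 cm.
3XL: 111 / 2.1 = 52.857 → 52.86 cm.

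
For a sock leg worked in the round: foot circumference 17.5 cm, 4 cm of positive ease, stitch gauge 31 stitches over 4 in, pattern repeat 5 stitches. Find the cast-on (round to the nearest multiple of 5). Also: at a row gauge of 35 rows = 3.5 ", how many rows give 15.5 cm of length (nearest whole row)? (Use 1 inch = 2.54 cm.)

Finished = 17.5 + 4 = 21.5 cm.
21.5 cm × 1/2.54 = 8.46 inches.
31/4 = 7.75 sts per in; 8.46 × 7.75 = 65.60 sts.
Nearest multiple of 5 → 65.
15.5 cm = 6.10 inches; × 10 = 61.02 → 61 rows.

Cast on 65 stitches; work 61 rows.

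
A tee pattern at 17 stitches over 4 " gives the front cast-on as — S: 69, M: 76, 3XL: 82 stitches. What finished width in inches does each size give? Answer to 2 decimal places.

S 16.24 inches; M 17.88 inches; 3XL 19.29 inches.

17/4 = 4.25 sts per in.
S: 69 / 4.25 = 16.235 → 16.24 in.
M: 76 / 4.25 = 17.882 → 17.88 in.
3XL: 82 / 4.25 = 19.294 → 19.29 in.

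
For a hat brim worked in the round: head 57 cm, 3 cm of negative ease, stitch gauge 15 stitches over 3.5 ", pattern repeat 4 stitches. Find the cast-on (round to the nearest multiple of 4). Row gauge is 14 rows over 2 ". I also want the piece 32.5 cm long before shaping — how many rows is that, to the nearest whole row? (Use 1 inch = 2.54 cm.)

Finished = 57 − 3 = 54 cm.
54 cm × 1/2.54 = 21.26 inches.
15/3.5 = 4.286 sts per in; 21.26 × 4.286 = 91.11 sts.
Nearest multiple of 4 → 92.
32.5 cm = 12.80 inches; × 7 = 89.57 → 90 rows.

Cast on 92 stitches; work 90 rows.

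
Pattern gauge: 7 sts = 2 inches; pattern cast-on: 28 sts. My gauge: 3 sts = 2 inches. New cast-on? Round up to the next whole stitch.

Cast on 12 stitches.

Scale factor = 3 / 7 = 0.429.
28 × 3 / 7 = 12.00 sts.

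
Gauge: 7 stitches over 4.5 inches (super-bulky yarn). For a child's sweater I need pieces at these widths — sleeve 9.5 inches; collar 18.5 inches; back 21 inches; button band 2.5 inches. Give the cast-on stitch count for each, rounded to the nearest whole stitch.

Rate = 7/4.5 = 1.556 sts per in.
sleeve: 9.5 × 1.556 = 14.78 → 15.
collar: 18.5 × 1.556 = 28.78 → 29.
back: 21 × 1.556 = 32.67 → 33.
button band: 2.5 × 1.556 = 3.89 → 4.

sleeve 15; collar 29; back 33; button band 4.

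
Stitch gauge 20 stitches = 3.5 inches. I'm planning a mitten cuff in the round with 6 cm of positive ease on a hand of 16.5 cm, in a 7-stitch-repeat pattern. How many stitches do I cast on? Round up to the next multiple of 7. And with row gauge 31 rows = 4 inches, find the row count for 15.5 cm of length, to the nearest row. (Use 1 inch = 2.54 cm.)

Finished = 16.5 + 6 = 22.5 cm.
22.5 cm × 1/2.54 = 8.86 inches.
20/3.5 = 5.714 sts per in; 8.86 × 5.714 = 50.62 sts.
Next multiple of 7 → 56.
15.5 cm = 6.10 inches; × 7.75 = 47.29 → 47 rows.

Cast on 56 stitches; work 47 rows.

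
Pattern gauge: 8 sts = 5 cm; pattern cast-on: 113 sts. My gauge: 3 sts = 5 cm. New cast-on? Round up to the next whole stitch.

Scale factor = 3 / 8 = 0.375.
113 × 3 / 8 = 42.38 sts.
→ 43 sts.

Cast on 43 stitches.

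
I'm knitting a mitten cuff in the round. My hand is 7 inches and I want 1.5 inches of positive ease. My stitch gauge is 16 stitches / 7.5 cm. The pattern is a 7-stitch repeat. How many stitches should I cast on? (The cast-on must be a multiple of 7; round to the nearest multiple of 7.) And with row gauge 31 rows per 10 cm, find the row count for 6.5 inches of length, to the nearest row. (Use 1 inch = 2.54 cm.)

Finished = 7 + 1.5 = 8.5 inches.
8.5 inches × 2.54 = 21.59 cm.
16/7.5 = 2.133 sts per cm; 21.59 × 2.133 = 46.06 sts.
Nearest multiple of 7 → 49.
6.5 inches = 16.51 cm; × 3.1 = 51.18 → 51 rows.

Cast on 49 stitches; work 51 rows.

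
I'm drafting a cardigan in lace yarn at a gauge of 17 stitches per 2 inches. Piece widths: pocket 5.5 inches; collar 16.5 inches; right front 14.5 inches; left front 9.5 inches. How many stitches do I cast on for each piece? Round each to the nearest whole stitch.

Rate = 17/2 = 8.5 sts per in.
pocket: 5.5 × 8.5 = 46.75 → 47.
collar: 16.5 × 8.5 = 140.25 → 140.
right front: 14.5 × 8.5 = 123.25 → 123.
left front: 9.5 × 8.5 = 80.75 → 81.

pocket 47; collar 140; right front 123; left front 81.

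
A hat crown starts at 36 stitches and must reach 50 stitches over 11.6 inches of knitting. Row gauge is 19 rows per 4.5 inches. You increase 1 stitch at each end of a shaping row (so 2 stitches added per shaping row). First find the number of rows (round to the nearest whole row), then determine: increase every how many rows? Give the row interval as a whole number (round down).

Increase every 7th row.

Rows = 11.6 × 4.222 = 49.0 → 49 rows.
Stitches to add: 14 → 7 shaping rows (at 2 st each).
49 / 7 = 7.00 → every 7 rows.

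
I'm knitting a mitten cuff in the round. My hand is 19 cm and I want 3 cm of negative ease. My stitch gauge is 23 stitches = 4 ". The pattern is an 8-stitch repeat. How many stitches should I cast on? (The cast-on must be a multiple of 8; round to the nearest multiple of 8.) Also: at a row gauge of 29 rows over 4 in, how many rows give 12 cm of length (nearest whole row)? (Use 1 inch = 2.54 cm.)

Cast on 40 stitches; work 34 rows.

Finished = 19 − 3 = 16 cm.
16 cm × 1/2.54 = 6.30 inches.
23/4 = 5.75 sts per in; 6.30 × 5.75 = 36.22 sts.
Nearest multiple of 8 → 40.
12 cm = 4.72 inches; × 7.25 = 34.25 → 34 rows.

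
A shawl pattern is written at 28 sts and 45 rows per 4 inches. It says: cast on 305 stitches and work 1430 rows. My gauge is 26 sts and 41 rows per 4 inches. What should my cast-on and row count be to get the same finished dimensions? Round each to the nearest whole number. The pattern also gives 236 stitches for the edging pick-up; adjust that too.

Cast on 283 stitches; work 1303 rows; edging pick-up 219 stitches.

Stitches: 305 × 26/28 = 283.21 → 283.
Rows: 1430 × 41/45 = 1302.89 → 1303.
edging pick-up: 236 × 26/28 = 219.14 → 219.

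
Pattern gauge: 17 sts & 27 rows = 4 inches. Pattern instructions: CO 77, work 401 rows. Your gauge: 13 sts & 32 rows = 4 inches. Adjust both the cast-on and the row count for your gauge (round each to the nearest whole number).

Cast on 59 stitches; work 475 rows.

Stitches: 77 × 13/17 = 58.88 → 59.
Rows: 401 × 32/27 = 475.26 → 475.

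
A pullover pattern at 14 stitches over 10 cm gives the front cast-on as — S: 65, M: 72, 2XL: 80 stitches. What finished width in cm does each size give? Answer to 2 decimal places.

S 46.43 cm; M 51.43 cm; 2XL 57.14 cm.

14/10 = 1.4 sts per cm.
S: 65 / 1.4 = 46.429 → 46.43 cm.
M: 72 / 1.4 = 51.429 → 51.43 cm.
2XL: 80 / 1.4 = 57.143 → 57.14 cm.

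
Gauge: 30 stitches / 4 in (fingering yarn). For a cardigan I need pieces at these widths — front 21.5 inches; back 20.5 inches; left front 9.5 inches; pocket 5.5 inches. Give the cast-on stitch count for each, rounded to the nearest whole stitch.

Rate = 30/4 = 7.5 sts per in.
front: 21.5 × 7.5 = 161.25 → 161.
back: 20.5 × 7.5 = 153.75 → 154.
left front: 9.5 × 7.5 = 71.25 → 71.
pocket: 5.5 × 7.5 = 41.25 → 41.

front 161; back 154; left front 71; pocket 41.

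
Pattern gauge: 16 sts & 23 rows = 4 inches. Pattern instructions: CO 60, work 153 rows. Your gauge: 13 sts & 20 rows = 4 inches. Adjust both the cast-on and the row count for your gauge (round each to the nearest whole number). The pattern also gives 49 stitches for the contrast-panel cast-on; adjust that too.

Stitches: 60 × 13/16 = 48.75 → 49.
Rows: 153 × 20/23 = 133.04 → 133.
contrast-panel cast-on: 49 × 13/16 = 39.81 → 40.

Cast on 49 stitches; work 133 rows; contrast-panel cast-on 40 stitches.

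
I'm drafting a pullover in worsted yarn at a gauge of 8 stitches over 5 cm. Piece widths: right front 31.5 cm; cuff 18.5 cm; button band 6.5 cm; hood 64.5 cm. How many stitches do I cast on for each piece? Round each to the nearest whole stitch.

Rate = 8/5 = 1.6 sts per cm.
right front: 31.5 × 1.6 = 50.40 → 50.
cuff: 18.5 × 1.6 = 29.60 → 30.
button band: 6.5 × 1.6 = 10.40 → 10.
hood: 64.5 × 1.6 = 103.20 → 103.

right front 50; cuff 30; button band 10; hood 103.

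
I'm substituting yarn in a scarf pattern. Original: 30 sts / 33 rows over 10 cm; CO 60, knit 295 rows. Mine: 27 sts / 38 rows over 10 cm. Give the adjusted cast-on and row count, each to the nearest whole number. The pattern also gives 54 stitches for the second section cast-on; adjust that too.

Stitches: 60 × 27/30 = 54.00 → 54.
Rows: 295 × 38/33 = 339.70 → 340.
second section cast-on: 54 × 27/30 = 48.60 → 49.

Cast on 54 stitches; work 340 rows; second section cast-on 49 stitches.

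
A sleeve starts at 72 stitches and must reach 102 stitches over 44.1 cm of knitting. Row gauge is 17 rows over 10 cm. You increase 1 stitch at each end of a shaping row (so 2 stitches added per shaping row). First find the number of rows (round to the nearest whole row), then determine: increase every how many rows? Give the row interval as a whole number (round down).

Rows = 44.1 × 1.7 = 75.0 → 75 rows.
Stitches to add: 30 → 15 shaping rows (at 2 st each).
75 / 15 = 5.00 → every 5 rows.

Increase every 5th row.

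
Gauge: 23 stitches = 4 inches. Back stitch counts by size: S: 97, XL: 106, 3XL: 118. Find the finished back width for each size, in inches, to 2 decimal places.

23/4 = 5.75 sts per in.
S: 97 / 5.75 = 16.870 → 16.87 in.
XL: 106 / 5.75 = 18.435 → 18.43 in.
3XL: 118 / 5.75 = 20.522 → 20.52 in.

S 16.87 inches; XL 18.43 inches; 3XL 20.52 inches.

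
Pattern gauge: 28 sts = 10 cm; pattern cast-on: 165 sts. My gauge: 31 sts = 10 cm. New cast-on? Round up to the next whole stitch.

Scale factor = 31 / 28 = 1.107.
165 × 31 / 28 = 182.68 sts.
→ 183 sts.

183 stitches.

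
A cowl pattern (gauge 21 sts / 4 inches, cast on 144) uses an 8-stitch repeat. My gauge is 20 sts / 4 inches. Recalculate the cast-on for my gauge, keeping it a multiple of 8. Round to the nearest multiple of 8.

136 stitches.

144 × 20 / 21 = 137.14.
Nearest multiple of 8: 136.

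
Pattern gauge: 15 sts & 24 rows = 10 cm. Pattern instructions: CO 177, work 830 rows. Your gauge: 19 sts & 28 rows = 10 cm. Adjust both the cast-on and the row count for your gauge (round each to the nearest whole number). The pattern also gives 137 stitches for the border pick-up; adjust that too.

Cast on 224 stitches; work 968 rows; border pick-up 174 stitches.

Stitches: 177 × 19/15 = 224.20 → 224.
Rows: 830 × 28/24 = 968.33 → 968.
border pick-up: 137 × 19/15 = 173.53 → 174.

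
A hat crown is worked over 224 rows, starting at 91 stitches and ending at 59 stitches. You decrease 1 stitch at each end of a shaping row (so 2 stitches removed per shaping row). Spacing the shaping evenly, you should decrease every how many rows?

Stitches to remove: |59 − 91| = 32.
Shaping rows needed: 32 / 2 = 16.
224 rows / 16 = every 14 rows.

Decrease every 14th row.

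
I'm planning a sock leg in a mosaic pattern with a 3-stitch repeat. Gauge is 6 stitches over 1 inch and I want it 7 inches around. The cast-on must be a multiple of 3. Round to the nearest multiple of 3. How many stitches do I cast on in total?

42 stitches.

6 / 1 = 6 sts per inch.
7 × 6 = 42.00 sts.
Nearest multiple of 3: 42.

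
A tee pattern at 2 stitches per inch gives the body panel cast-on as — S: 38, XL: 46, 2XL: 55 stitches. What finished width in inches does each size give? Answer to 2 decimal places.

2/1 = 2 sts per in.
S: 38 / 2 = 19.000 → 19.00 in.
XL: 46 / 2 = 23.000 → 23.00 in.
2XL: 55 / 2 = 27.500 → 27.50 in.

S 19.00 inches; XL 23.00 inches; 2XL 27.50 inches.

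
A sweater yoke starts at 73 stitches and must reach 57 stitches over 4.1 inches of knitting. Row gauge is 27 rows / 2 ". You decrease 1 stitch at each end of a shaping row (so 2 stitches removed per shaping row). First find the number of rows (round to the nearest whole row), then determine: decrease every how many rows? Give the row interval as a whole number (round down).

Rows = 4.1 × 13.5 = 55.3 → 55 rows.
Stitches to remove: 16 → 8 shaping rows (at 2 st each).
55 / 8 = 6.88 → every 6 rows.

Decrease every 6th row.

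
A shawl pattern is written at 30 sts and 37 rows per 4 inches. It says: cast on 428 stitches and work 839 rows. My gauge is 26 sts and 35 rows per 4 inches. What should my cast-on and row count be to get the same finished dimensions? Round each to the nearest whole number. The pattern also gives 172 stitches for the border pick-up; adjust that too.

Cast on 371 stitches; work 794 rows; border pick-up 149 stitches.

Stitches: 428 × 26/30 = 370.93 → 371.
Rows: 839 × 35/37 = 793.65 → 794.
border pick-up: 172 × 26/30 = 149.07 → 149.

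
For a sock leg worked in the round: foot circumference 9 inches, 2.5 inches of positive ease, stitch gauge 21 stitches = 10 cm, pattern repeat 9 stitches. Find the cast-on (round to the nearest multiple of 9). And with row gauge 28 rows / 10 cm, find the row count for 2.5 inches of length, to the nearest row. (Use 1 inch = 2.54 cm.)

Finished = 9 + 2.5 = 11.5 inches.
11.5 inches × 2.54 = 29.21 cm.
21/10 = 2.1 sts per cm; 29.21 × 2.1 = 61.34 sts.
Nearest multiple of 9 → 63.
2.5 inches = 6.35 cm; × 2.8 = 17.78 → 18 rows.

Cast on 63 stitches; work 18 rows.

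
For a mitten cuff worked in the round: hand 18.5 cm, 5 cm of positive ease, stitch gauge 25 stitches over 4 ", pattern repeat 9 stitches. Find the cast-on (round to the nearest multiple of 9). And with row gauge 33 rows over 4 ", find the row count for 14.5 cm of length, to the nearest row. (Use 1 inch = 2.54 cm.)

Finished = 18.5 + 5 = 23.5 cm.
23.5 cm × 1/2.54 = 9.25 inches.
25/4 = 6.25 sts per in; 9.25 × 6.25 = 57.82 sts.
Nearest multiple of 9 → 54.
14.5 cm = 5.71 inches; × 8.25 = 47.10 → 47 rows.

Cast on 54 stitches; work 47 rows.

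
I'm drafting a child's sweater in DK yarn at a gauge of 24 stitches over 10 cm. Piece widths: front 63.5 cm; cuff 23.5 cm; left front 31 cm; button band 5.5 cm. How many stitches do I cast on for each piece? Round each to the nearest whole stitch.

Rate = 24/10 = 2.4 sts per cm.
front: 63.5 × 2.4 = 152.40 → 152.
cuff: 23.5 × 2.4 = 56.40 → 56.
left front: 31 × 2.4 = 74.40 → 74.
button band: 5.5 × 2.4 = 13.20 → 13.

front 152; cuff 56; left front 74; button band 13.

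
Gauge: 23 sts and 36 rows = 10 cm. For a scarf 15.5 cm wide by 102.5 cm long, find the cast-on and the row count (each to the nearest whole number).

Cast on 36 stitches and work 369 rows.

Stitch gauge = 23/10 = 2.3 sts/cm; 15.5 × 2.3 = 35.65 → 36 sts.
Row gauge = 36/10 = 3.6 rows/cm; 102.5 × 3.6 = 369.00 → 369 rows.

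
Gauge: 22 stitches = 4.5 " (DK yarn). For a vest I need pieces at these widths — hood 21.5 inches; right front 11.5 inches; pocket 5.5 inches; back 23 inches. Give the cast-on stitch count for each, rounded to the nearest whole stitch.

Rate = 22/4.5 = 4.889 sts per in.
hood: 21.5 × 4.889 = 105.11 → 105.
right front: 11.5 × 4.889 = 56.22 → 56.
pocket: 5.5 × 4.889 = 26.89 → 27.
back: 23 × 4.889 = 112.44 → 112.

hood 105; right front 56; pocket 27; back 112.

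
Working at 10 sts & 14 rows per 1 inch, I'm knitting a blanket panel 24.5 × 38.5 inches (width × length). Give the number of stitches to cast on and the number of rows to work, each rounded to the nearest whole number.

Stitch gauge = 10/1 = 10 sts/in; 24.5 × 10 = 245.00 → 245 sts.
Row gauge = 14/1 = 14 rows/in; 38.5 × 14 = 539.00 → 539 rows.

Cast on 245 stitches and work 539 rows.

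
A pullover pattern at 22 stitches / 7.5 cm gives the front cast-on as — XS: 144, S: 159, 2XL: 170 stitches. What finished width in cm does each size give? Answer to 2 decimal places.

22/7.5 = 2.933 sts per cm.
XS: 144 / 2.933 = 49.091 → 49.09 cm.
S: 159 / 2.933 = 54.205 → 54.20 cm.
2XL: 170 / 2.933 = 57.955 → 57.95 cm.

XS 49.09 cm; S 54.20 cm; 2XL 57.95 cm.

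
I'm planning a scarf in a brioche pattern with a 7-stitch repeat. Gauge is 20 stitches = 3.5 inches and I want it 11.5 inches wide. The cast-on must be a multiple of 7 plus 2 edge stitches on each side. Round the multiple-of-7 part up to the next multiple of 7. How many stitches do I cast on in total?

20 / 3.5 = 5.714 sts per inch.
11.5 × 5.714 = 65.71 sts.
Less 4 edge sts → 61.71 for the repeat.
Next multiple of 7: 63.
Add back 4 edge sts → 67.

67 stitches.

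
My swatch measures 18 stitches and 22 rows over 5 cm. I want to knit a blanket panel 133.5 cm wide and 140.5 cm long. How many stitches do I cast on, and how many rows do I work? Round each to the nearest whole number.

Cast on 481 stitches and work 618 rows.

Stitch gauge = 18/5 = 3.6 sts/cm; 133.5 × 3.6 = 480.60 → 481 sts.
Row gauge = 22/5 = 4.4 rows/cm; 140.5 × 4.4 = 618.20 → 618 rows.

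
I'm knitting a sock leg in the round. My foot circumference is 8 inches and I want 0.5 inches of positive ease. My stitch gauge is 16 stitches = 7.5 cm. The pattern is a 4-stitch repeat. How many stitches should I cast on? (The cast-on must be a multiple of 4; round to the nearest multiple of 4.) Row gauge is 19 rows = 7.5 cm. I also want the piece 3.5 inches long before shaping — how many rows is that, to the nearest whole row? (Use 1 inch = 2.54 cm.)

Cast on 48 stitches; work 23 rows.

Finished = 8 + 0.5 = 8.5 inches.
8.5 inches × 2.54 = 21.59 cm.
16/7.5 = 2.133 sts per cm; 21.59 × 2.133 = 46.06 sts.
Nearest multiple of 4 → 48.
3.5 inches = 8.89 cm; × 2.533 = 22.52 → 23 rows.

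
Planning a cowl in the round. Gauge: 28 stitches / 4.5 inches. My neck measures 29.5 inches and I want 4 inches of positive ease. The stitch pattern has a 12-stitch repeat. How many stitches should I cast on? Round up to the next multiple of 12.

Finished = 29.5 + 4 = 33.5 inches.
28 / 4.5 = 6.222 sts/in.
33.5 × 6.222 = 208.44 sts.
Next multiple of 12: 216.

CO 216 sts.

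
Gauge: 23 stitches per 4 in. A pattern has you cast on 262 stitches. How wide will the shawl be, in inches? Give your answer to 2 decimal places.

23 stitches / 4 inch = 5.75 stitches per inch.
262 / 5.75 = 45.565 inches.

45.57 inches.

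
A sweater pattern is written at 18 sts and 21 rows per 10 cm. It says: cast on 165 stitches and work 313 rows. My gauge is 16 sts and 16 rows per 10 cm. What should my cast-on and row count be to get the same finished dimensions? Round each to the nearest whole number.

Cast on 147 stitches; work 238 rows.

Stitches: 165 × 16/18 = 146.67 → 147.
Rows: 313 × 16/21 = 238.48 → 238.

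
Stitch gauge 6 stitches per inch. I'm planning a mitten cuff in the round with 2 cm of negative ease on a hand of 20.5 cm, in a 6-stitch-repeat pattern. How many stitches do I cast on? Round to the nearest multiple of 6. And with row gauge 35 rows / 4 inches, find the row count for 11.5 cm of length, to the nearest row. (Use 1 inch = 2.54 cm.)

Finished = 20.5 − 2 = 18.5 cm.
18.5 cm × 1/2.54 = 7.28 inches.
6/1 = 6 sts per in; 7.28 × 6 = 43.70 sts.
Nearest multiple of 6 → 42.
11.5 cm = 4.53 inches; × 8.75 = 39.62 → 40 rows.

Cast on 42 stitches; work 40 rows.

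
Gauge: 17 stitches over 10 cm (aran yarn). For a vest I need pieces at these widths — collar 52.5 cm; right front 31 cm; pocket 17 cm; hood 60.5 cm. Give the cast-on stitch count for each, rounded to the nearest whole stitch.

collar 89; right front 53; pocket 29; hood 103.

Rate = 17/10 = 1.7 sts per cm.
collar: 52.5 × 1.7 = 89.25 → 89.
right front: 31 × 1.7 = 52.70 → 53.
pocket: 17 × 1.7 = 28.90 → 29.
hood: 60.5 × 1.7 = 102.85 → 103.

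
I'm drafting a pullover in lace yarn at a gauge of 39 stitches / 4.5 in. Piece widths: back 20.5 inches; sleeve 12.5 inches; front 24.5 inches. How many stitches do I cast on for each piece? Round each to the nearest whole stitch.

Rate = 39/4.5 = 8.667 sts per in.
back: 20.5 × 8.667 = 177.67 → 178.
sleeve: 12.5 × 8.667 = 108.33 → 108.
front: 24.5 × 8.667 = 212.33 → 212.

back 178; sleeve 108; front 212.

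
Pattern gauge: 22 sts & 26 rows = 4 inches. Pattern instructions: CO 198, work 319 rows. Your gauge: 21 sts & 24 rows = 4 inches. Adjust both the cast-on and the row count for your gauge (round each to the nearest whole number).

Cast on 189 stitches; work 294 rows.

Stitches: 198 × 21/22 = 189.00 → 189.
Rows: 319 × 24/26 = 294.46 → 294.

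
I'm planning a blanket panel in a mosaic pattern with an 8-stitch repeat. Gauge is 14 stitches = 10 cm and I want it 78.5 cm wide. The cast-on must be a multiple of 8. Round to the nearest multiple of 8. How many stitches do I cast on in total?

CO 112 sts.

14 / 10 = 1.4 sts per cm.
78.5 × 1.4 = 109.90 sts.
Nearest multiple of 8: 112.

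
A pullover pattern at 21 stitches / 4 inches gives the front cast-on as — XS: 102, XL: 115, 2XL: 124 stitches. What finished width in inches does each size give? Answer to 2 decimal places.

XS 19.43 inches; XL 21.90 inches; 2XL 23.62 inches.

21/4 = 5.25 sts per in.
XS: 102 / 5.25 = 19.429 → 19.43 in.
XL: 115 / 5.25 = 21.905 → 21.90 in.
2XL: 124 / 5.25 = 23.619 → 23.62 in.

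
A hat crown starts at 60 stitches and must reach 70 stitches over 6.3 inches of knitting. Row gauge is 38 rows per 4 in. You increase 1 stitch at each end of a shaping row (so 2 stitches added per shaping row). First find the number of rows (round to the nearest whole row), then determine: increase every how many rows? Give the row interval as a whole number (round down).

Increase every 12th row.

Rows = 6.3 × 9.5 = 59.9 → 60 rows.
Stitches to add: 10 → 5 shaping rows (at 2 st each).
60 / 5 = 12.00 → every 12 rows.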